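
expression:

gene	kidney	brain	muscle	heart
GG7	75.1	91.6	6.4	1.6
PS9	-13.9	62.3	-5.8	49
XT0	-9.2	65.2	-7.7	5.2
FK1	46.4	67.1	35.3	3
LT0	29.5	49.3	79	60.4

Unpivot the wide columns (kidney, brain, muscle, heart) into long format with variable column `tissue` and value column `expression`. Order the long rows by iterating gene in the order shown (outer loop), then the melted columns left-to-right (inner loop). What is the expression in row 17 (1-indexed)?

20 rows total (5 × 4). Row 17: index ⌊(17-1)/4⌋ = 4 into gene → LT0; (17-1) mod 4 = 0 into the melted columns → kidney.
So row 17 is (LT0, kidney, 29.5); expression = 29.5.

29.5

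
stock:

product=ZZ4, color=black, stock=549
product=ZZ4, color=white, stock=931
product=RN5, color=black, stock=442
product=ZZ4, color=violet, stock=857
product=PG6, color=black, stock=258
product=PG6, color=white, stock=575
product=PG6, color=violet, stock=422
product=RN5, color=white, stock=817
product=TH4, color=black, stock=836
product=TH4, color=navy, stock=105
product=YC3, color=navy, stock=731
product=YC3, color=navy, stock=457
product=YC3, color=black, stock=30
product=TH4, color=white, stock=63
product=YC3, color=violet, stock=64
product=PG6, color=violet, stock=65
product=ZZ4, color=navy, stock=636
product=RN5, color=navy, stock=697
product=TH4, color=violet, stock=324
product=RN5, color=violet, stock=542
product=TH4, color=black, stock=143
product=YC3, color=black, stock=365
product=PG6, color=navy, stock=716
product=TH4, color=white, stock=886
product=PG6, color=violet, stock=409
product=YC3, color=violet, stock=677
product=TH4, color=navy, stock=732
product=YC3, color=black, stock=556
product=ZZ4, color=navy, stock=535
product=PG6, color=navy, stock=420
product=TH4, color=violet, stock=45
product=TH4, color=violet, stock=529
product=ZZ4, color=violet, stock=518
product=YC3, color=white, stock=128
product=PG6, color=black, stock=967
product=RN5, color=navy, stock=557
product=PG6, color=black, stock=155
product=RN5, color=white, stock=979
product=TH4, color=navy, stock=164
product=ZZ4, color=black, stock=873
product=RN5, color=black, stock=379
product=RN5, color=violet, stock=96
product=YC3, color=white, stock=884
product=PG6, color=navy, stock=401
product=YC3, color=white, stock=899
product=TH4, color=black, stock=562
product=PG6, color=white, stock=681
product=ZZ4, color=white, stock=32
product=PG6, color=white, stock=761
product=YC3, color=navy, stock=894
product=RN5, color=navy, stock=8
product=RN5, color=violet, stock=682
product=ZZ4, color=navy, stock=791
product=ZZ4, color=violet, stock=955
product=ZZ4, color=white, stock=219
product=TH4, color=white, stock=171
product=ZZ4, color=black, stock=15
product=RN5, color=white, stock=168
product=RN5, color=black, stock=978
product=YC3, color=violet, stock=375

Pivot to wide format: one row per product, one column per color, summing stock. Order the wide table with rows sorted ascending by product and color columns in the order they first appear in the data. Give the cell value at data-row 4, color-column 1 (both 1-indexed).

With rows sorted ascending by product, row 4 is product=YC3. color columns in first-appearance order: black, white, violet, navy; column 1 is black.
Long rows with product=YC3, color=black: 30 + 365 + 556 = 951.

951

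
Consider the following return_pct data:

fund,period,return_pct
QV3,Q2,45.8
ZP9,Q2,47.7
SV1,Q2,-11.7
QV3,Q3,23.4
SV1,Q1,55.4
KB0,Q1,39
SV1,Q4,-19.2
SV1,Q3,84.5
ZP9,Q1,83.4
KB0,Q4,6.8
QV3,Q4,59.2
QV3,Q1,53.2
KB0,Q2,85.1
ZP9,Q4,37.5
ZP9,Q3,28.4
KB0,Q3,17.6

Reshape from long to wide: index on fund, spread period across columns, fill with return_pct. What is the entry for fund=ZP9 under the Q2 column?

Wide layout: rows indexed by fund, columns are the 4 distinct period values (Q2, Q3, Q1, Q4).
Cell (fund=ZP9, period=Q2) draws from the long row where fund=ZP9 and period=Q2, which has return_pct=47.7.

47.7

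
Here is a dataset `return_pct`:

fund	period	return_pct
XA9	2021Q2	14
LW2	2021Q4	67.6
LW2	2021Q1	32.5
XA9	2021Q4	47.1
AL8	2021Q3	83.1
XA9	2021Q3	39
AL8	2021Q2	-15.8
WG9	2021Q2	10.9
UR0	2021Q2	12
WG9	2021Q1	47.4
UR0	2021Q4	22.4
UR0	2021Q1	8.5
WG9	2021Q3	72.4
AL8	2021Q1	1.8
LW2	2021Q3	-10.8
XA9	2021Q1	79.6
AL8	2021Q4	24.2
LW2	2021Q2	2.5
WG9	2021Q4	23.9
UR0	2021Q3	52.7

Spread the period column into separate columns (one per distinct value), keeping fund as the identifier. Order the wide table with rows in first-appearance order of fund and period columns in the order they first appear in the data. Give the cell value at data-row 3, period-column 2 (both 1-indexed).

With rows in first-appearance order of fund, row 3 is fund=AL8. period columns in first-appearance order: 2021Q2, 2021Q4, 2021Q1, 2021Q3; column 2 is 2021Q4.
Long rows with fund=AL8, period=2021Q4: return_pct = 24.2.

24.2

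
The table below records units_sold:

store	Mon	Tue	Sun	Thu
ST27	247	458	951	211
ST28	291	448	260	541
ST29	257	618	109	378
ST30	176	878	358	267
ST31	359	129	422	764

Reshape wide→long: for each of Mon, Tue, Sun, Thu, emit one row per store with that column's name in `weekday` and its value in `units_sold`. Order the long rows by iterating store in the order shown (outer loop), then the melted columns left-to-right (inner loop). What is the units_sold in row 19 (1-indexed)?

422

20 rows total (5 × 4). Row 19: index ⌊(19-1)/4⌋ = 4 into store → ST31; (19-1) mod 4 = 2 into the melted columns → Sun.
So row 19 is (ST31, Sun, 422); units_sold = 422.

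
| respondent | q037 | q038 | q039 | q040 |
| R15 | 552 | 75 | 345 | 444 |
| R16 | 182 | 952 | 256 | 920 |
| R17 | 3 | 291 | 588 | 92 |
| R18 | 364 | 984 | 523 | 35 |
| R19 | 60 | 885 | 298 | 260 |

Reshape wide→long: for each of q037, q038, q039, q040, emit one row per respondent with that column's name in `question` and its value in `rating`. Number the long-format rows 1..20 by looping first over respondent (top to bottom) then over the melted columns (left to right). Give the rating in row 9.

3

20 rows total (5 × 4). Row 9: index ⌊(9-1)/4⌋ = 2 into respondent → R17; (9-1) mod 4 = 0 into the melted columns → q037.
So row 9 is (R17, q037, 3); rating = 3.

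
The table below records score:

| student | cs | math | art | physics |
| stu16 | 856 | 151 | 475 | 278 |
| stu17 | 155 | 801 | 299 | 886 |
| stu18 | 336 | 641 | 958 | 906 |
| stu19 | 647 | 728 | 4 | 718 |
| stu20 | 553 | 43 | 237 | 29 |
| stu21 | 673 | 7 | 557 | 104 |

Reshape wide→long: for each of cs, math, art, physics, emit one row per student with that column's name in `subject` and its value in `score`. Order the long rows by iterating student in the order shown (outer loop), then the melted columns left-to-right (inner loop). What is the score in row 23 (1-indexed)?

24 rows total (6 × 4). Row 23: index ⌊(23-1)/4⌋ = 5 into student → stu21; (23-1) mod 4 = 2 into the melted columns → art.
So row 23 is (stu21, art, 557); score = 557.

557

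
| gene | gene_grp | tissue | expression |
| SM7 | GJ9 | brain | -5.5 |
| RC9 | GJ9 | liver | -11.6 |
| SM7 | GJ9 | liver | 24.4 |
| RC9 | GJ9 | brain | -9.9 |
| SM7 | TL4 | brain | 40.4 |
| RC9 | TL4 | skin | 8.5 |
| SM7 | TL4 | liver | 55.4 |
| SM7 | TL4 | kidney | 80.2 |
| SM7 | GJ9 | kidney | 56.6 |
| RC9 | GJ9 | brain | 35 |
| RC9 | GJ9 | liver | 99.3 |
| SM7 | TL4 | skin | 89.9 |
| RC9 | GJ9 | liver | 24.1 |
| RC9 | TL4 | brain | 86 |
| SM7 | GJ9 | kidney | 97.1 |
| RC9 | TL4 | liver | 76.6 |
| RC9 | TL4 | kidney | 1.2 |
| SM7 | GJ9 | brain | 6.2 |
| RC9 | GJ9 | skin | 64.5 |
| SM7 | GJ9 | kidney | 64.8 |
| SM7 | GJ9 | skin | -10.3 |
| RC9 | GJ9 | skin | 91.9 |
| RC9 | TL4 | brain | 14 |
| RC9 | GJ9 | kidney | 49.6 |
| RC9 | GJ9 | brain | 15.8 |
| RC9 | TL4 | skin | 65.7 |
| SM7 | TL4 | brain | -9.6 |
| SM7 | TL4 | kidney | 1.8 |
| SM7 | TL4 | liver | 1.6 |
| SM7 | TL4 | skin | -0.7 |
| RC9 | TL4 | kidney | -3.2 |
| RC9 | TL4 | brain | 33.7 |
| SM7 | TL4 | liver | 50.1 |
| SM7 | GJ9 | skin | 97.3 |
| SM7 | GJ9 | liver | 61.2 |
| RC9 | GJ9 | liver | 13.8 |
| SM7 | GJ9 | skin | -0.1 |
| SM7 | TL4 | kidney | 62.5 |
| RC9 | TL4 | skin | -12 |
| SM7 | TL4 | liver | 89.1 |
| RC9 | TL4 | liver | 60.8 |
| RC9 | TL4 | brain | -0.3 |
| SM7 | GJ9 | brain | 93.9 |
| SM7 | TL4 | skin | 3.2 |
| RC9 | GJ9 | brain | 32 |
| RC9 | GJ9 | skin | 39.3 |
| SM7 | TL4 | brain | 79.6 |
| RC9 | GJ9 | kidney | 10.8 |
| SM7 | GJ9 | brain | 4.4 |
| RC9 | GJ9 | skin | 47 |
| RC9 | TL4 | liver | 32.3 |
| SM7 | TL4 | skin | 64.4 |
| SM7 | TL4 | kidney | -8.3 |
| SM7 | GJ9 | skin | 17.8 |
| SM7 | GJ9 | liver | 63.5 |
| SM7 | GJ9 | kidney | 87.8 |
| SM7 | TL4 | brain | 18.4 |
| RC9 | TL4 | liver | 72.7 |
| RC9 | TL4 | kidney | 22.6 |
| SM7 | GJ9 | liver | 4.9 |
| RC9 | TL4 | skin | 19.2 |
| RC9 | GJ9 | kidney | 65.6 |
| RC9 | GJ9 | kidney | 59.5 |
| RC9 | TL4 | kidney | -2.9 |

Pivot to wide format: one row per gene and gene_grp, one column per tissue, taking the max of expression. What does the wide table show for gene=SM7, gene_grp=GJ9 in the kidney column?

97.1

Rows with gene=SM7, gene_grp=GJ9 and tissue=kidney: expression values are 56.6, 97.1, 64.8, 87.8.
max(56.6, 97.1, 64.8, 87.8) = 97.1.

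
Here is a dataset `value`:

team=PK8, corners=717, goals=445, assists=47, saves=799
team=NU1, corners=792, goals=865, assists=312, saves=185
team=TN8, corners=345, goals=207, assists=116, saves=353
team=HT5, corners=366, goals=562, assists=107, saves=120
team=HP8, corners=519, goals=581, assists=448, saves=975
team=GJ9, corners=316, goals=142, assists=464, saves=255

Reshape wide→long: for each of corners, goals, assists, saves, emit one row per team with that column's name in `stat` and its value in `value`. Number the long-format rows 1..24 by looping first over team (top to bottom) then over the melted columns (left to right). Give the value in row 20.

975

24 rows total (6 × 4). Row 20: index ⌊(20-1)/4⌋ = 4 into team → HP8; (20-1) mod 4 = 3 into the melted columns → saves.
So row 20 is (HP8, saves, 975); value = 975.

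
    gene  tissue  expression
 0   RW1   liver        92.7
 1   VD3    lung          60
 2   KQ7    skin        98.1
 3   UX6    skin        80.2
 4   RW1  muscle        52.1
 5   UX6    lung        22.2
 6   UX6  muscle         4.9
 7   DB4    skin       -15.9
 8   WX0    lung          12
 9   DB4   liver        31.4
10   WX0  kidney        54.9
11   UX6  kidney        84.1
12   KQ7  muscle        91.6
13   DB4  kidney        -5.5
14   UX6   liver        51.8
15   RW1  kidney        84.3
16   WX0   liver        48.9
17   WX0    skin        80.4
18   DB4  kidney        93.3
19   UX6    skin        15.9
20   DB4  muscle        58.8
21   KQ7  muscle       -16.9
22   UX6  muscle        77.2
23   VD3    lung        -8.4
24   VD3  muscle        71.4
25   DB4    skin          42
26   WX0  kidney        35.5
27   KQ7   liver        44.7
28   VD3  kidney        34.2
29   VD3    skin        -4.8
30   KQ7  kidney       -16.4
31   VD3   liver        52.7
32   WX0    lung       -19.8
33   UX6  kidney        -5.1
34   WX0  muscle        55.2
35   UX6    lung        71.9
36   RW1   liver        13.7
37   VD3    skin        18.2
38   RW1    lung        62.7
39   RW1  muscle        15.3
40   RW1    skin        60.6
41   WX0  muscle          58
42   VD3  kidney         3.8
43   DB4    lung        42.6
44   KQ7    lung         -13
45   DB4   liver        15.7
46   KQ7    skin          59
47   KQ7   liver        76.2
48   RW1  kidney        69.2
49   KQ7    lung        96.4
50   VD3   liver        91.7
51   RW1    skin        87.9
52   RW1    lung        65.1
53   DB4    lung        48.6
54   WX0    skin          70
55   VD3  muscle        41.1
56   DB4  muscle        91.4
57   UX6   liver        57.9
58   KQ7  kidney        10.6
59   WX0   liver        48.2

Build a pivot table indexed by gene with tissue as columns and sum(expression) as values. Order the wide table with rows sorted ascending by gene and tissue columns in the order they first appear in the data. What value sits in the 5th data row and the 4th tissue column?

112.5

With rows sorted ascending by gene, row 5 is gene=VD3. tissue columns in first-appearance order: liver, lung, skin, muscle, kidney; column 4 is muscle.
Long rows with gene=VD3, tissue=muscle: 71.4 + 41.1 = 112.5.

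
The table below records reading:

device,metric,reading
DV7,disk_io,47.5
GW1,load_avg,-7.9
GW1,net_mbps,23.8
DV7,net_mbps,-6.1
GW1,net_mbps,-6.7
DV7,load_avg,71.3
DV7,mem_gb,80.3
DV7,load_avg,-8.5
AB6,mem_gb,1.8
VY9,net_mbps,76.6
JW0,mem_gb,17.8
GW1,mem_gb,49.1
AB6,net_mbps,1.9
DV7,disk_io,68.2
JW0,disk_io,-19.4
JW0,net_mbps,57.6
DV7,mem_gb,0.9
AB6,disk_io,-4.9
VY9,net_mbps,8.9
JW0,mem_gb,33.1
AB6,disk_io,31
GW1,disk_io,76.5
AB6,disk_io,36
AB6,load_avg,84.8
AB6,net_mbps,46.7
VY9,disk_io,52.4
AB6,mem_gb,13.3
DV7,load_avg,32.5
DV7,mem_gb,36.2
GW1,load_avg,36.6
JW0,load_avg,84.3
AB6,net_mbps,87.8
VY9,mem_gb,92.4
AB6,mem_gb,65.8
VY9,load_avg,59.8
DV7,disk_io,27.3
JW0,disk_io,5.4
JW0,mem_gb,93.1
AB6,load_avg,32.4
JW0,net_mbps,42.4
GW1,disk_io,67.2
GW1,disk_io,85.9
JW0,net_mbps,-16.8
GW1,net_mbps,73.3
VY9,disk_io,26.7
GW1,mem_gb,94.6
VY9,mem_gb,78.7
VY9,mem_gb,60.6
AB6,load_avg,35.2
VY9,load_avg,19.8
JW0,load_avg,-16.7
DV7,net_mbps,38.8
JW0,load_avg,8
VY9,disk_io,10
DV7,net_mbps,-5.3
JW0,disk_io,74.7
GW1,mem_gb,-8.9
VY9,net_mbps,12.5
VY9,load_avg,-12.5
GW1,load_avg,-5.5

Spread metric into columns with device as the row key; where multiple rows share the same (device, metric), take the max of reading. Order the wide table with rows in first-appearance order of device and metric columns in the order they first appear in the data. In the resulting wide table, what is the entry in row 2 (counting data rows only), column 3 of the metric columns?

With rows in first-appearance order of device, row 2 is device=GW1. metric columns in first-appearance order: disk_io, load_avg, net_mbps, mem_gb; column 3 is net_mbps.
Long rows with device=GW1, metric=net_mbps: max(23.8, -6.7, 73.3) = 73.3.

73.3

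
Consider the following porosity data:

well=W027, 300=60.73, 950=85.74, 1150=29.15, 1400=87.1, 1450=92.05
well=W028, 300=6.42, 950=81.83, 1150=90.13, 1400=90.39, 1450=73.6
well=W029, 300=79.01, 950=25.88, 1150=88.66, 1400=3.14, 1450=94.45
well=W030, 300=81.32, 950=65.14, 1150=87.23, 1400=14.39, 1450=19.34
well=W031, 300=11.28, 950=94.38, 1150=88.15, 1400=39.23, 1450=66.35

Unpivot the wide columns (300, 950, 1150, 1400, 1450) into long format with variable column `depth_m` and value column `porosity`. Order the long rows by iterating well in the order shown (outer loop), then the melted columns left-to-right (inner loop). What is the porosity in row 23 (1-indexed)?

88.15

25 rows total (5 × 5). Row 23: index ⌊(23-1)/5⌋ = 4 into well → W031; (23-1) mod 5 = 2 into the melted columns → 1150.
So row 23 is (W031, 1150, 88.15); porosity = 88.15.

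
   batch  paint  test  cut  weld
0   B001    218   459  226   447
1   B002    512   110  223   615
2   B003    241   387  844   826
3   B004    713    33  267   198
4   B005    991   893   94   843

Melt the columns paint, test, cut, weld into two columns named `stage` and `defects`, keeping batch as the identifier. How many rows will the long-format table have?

20

5 batch values × 4 melted columns = 20 rows.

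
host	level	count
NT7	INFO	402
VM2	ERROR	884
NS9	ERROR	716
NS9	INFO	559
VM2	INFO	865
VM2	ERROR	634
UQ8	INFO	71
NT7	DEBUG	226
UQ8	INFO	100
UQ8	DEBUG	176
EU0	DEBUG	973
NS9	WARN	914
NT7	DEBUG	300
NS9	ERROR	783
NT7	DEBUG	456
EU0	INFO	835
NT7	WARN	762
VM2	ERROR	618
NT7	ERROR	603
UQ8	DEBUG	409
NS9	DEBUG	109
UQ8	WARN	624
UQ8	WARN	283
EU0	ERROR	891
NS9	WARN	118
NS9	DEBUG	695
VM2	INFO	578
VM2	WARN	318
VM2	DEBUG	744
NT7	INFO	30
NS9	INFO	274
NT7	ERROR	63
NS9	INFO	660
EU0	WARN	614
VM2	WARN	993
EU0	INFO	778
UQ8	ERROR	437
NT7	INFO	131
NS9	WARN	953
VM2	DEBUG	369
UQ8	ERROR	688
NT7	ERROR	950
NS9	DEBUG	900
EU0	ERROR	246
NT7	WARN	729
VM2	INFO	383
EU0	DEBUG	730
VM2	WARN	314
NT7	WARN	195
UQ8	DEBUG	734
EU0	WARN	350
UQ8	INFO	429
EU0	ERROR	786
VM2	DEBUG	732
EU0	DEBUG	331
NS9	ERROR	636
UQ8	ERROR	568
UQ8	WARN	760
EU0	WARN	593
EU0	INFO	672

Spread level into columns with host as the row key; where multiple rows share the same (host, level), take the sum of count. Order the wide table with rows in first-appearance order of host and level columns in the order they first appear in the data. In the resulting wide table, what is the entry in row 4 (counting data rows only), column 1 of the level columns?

With rows in first-appearance order of host, row 4 is host=UQ8. level columns in first-appearance order: INFO, ERROR, DEBUG, WARN; column 1 is INFO.
Long rows with host=UQ8, level=INFO: 71 + 100 + 429 = 600.

600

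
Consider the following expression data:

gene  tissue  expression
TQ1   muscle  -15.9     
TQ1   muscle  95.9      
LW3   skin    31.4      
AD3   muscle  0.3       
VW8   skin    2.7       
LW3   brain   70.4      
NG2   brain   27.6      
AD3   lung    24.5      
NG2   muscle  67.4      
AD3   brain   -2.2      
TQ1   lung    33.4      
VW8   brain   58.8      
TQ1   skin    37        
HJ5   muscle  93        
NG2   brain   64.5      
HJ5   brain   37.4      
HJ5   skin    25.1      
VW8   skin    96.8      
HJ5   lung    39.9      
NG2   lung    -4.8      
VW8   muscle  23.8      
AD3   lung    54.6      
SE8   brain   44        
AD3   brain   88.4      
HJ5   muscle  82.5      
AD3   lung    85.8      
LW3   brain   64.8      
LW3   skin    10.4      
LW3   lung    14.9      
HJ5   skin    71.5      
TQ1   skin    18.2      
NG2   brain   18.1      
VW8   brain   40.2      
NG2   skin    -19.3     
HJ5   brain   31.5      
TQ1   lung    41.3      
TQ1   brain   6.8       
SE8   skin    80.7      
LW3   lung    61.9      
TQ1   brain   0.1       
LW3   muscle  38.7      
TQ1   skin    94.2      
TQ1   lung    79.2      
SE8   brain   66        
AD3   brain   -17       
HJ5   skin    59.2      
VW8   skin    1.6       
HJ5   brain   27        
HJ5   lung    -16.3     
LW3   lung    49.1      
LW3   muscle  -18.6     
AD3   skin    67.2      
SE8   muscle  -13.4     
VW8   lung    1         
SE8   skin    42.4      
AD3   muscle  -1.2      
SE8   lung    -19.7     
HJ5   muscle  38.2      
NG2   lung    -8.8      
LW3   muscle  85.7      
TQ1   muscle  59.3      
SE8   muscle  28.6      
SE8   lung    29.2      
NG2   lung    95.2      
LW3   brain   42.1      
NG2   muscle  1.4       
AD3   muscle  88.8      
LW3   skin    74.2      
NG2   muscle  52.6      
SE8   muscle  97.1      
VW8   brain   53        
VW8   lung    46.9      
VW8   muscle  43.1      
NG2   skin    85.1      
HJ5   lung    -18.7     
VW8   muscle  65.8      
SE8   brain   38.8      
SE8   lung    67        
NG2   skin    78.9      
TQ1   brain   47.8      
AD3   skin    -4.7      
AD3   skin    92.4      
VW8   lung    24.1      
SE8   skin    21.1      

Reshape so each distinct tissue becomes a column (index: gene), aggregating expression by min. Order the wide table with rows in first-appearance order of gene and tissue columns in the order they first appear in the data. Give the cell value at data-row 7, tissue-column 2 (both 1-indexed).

21.1

With rows in first-appearance order of gene, row 7 is gene=SE8. tissue columns in first-appearance order: muscle, skin, brain, lung; column 2 is skin.
Long rows with gene=SE8, tissue=skin: min(80.7, 42.4, 21.1) = 21.1.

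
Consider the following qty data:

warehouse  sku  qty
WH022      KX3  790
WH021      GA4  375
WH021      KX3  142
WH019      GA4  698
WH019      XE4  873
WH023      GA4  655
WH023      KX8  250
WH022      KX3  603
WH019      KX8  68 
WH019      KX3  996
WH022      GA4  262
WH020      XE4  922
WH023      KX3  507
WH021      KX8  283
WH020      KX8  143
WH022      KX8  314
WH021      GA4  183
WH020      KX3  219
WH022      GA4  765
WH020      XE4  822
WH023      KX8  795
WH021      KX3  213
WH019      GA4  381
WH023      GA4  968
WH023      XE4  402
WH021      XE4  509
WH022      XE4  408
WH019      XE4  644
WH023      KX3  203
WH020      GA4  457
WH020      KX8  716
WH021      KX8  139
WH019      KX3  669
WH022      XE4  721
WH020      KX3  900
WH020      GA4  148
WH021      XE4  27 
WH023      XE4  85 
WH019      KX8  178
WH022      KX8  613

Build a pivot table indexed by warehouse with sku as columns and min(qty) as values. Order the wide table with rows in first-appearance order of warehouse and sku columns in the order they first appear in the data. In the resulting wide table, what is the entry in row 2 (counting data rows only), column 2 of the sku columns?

With rows in first-appearance order of warehouse, row 2 is warehouse=WH021. sku columns in first-appearance order: KX3, GA4, XE4, KX8; column 2 is GA4.
Long rows with warehouse=WH021, sku=GA4: min(375, 183) = 183.

183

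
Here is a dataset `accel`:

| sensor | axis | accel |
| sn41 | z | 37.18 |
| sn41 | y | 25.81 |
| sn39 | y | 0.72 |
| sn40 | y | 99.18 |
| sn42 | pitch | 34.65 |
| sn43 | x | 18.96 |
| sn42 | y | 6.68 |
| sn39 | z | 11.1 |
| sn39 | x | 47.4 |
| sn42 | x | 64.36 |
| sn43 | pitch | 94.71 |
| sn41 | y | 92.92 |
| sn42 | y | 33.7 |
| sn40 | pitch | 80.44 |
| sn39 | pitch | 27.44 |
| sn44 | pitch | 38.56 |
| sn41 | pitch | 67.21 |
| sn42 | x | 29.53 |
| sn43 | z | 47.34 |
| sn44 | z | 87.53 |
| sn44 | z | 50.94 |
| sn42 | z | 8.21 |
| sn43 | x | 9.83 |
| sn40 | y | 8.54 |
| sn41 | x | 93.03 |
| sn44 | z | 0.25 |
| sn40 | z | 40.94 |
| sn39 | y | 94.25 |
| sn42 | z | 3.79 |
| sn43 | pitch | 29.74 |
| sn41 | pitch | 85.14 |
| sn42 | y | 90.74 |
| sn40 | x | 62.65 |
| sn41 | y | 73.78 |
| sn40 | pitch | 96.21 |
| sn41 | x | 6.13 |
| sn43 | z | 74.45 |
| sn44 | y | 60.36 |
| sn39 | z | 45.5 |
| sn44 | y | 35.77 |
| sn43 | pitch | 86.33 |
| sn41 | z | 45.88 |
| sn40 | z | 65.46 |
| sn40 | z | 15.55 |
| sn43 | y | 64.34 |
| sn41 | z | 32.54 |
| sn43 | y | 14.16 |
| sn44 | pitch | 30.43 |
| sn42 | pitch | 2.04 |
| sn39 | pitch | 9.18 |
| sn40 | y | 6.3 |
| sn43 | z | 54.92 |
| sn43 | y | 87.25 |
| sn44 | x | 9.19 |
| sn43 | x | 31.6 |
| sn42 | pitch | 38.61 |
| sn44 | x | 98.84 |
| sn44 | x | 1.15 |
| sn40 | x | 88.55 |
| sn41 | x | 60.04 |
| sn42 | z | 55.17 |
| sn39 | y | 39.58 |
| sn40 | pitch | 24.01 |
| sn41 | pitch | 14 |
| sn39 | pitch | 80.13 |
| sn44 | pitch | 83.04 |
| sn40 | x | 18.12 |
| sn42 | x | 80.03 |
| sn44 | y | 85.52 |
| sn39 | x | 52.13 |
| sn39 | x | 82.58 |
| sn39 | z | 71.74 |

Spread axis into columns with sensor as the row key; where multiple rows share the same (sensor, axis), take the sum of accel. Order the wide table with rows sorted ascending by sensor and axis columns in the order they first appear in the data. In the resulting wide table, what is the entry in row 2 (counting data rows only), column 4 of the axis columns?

169.32

With rows sorted ascending by sensor, row 2 is sensor=sn40. axis columns in first-appearance order: z, y, pitch, x; column 4 is x.
Long rows with sensor=sn40, axis=x: 62.65 + 88.55 + 18.12 = 169.32.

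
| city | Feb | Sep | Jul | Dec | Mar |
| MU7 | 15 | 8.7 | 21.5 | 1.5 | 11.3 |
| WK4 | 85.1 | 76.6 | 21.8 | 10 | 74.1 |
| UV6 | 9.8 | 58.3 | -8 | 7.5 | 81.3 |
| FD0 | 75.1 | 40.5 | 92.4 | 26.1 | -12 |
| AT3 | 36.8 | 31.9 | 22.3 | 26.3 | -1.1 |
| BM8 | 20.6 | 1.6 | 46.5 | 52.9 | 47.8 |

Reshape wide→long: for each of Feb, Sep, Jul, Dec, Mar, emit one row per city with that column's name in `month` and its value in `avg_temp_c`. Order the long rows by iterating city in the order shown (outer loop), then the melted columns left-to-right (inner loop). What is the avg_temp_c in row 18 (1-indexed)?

92.4

30 rows total (6 × 5). Row 18: index ⌊(18-1)/5⌋ = 3 into city → FD0; (18-1) mod 5 = 2 into the melted columns → Jul.
So row 18 is (FD0, Jul, 92.4); avg_temp_c = 92.4.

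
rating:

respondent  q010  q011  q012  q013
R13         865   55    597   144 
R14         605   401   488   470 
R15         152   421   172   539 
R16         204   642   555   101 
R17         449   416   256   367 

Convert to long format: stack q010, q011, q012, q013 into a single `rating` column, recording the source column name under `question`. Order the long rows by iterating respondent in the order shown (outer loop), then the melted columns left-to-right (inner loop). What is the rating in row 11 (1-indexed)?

20 rows total (5 × 4). Row 11: index ⌊(11-1)/4⌋ = 2 into respondent → R15; (11-1) mod 4 = 2 into the melted columns → q012.
So row 11 is (R15, q012, 172); rating = 172.

172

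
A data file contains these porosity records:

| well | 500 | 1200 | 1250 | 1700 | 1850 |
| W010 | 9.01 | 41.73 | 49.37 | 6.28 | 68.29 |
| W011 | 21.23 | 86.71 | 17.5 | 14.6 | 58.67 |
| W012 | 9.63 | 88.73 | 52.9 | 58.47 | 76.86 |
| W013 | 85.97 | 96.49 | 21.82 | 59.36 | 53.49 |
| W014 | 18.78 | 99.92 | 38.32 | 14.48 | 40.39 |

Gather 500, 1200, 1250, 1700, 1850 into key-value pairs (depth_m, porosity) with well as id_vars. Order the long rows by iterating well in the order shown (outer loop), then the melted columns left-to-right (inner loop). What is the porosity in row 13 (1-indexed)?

52.9

25 rows total (5 × 5). Row 13: index ⌊(13-1)/5⌋ = 2 into well → W012; (13-1) mod 5 = 2 into the melted columns → 1250.
So row 13 is (W012, 1250, 52.9); porosity = 52.9.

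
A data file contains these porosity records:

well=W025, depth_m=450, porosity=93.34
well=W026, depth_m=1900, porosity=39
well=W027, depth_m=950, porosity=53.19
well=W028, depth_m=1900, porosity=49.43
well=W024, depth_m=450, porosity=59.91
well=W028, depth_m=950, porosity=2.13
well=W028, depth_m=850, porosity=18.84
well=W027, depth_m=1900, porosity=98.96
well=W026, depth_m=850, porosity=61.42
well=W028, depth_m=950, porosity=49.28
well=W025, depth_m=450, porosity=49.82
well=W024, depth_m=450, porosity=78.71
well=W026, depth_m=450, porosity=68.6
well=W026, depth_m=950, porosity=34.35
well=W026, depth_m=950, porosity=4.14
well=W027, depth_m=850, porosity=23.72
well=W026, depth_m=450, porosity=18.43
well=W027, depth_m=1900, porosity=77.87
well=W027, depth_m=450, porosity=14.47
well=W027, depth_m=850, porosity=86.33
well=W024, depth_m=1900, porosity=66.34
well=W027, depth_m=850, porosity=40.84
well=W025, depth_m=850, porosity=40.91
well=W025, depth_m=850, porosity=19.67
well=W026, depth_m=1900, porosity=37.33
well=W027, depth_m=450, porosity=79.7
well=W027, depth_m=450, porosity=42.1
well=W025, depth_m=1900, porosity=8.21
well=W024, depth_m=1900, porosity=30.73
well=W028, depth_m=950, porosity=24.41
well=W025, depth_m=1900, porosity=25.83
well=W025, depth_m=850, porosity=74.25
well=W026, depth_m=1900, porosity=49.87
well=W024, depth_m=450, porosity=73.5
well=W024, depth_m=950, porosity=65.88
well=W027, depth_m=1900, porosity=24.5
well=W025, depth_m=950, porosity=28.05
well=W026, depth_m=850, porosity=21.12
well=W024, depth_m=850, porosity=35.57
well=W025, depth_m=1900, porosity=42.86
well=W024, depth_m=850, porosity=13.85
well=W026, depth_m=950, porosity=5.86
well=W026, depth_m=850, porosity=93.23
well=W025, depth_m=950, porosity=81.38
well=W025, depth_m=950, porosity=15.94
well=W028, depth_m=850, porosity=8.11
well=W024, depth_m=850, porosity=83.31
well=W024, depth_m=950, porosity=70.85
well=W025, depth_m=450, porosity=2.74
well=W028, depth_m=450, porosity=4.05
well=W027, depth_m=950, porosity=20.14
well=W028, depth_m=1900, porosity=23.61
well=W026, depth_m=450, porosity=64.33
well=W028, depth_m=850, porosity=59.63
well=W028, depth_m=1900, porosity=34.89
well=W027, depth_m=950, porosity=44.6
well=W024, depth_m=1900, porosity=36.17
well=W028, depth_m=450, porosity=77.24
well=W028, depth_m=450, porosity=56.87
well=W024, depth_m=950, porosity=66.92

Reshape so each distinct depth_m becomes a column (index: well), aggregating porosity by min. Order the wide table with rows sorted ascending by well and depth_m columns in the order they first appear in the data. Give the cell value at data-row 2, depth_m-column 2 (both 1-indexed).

With rows sorted ascending by well, row 2 is well=W025. depth_m columns in first-appearance order: 450, 1900, 950, 850; column 2 is 1900.
Long rows with well=W025, depth_m=1900: min(8.21, 25.83, 42.86) = 8.21.

8.21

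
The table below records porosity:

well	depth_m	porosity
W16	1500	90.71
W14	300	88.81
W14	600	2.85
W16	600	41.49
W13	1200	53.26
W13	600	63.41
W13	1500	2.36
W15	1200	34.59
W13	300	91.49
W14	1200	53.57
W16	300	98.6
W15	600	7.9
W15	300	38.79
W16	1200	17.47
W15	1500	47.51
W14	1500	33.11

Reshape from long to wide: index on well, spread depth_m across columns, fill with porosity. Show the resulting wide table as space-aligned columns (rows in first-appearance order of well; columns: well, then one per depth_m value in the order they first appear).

well  1500   300    600    1200 
W16   90.71  98.6   41.49  17.47
W14   33.11  88.81  2.85   53.57
W13   2.36   91.49  63.41  53.26
W15   47.51  38.79  7.9    34.59

Columns: well plus the 4 distinct depth_m values (1500, 300, 600, 1200).
For example, row W16 column 1500 takes porosity=90.71 from the long row (W16, 1500).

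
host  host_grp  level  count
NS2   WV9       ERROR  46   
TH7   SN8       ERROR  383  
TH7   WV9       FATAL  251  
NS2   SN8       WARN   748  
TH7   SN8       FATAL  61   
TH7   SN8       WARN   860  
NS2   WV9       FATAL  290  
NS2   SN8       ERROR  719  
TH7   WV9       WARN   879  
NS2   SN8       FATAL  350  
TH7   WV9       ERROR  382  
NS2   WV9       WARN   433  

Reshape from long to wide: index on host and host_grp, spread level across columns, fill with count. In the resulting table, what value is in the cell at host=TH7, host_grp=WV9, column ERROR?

Wide layout: rows indexed by host and host_grp, columns are the 3 distinct level values (ERROR, FATAL, WARN).
Cell (host=TH7, host_grp=WV9, level=ERROR) draws from the long row where host=TH7, host_grp=WV9 and level=ERROR, which has count=382.

382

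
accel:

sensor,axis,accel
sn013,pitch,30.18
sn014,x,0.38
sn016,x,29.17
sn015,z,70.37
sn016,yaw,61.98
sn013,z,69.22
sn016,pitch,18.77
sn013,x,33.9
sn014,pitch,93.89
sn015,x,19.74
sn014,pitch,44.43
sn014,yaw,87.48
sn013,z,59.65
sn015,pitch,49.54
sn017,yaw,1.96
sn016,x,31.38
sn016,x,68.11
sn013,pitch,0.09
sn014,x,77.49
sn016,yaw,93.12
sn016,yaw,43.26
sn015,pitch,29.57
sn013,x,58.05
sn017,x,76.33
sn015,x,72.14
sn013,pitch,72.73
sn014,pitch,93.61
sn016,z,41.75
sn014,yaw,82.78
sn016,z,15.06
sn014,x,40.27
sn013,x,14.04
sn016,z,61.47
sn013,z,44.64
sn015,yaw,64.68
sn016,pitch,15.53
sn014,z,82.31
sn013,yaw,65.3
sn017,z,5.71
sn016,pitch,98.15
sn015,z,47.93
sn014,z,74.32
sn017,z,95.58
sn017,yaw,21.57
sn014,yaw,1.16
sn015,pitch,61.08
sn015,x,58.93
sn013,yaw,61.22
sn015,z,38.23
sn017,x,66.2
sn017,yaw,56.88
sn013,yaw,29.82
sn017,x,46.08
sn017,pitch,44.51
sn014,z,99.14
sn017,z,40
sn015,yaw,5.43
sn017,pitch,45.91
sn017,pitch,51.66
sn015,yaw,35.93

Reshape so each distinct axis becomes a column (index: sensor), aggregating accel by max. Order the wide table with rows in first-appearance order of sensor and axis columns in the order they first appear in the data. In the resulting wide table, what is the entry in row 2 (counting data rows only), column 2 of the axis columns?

With rows in first-appearance order of sensor, row 2 is sensor=sn014. axis columns in first-appearance order: pitch, x, z, yaw; column 2 is x.
Long rows with sensor=sn014, axis=x: max(0.38, 77.49, 40.27) = 77.49.

77.49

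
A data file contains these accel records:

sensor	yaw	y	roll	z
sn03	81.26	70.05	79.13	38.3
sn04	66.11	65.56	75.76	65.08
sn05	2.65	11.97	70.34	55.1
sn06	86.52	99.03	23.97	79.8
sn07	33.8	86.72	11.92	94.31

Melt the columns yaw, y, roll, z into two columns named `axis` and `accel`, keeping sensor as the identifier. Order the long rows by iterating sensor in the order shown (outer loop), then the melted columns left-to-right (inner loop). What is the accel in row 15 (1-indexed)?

23.97

20 rows total (5 × 4). Row 15: index ⌊(15-1)/4⌋ = 3 into sensor → sn06; (15-1) mod 4 = 2 into the melted columns → roll.
So row 15 is (sn06, roll, 23.97); accel = 23.97.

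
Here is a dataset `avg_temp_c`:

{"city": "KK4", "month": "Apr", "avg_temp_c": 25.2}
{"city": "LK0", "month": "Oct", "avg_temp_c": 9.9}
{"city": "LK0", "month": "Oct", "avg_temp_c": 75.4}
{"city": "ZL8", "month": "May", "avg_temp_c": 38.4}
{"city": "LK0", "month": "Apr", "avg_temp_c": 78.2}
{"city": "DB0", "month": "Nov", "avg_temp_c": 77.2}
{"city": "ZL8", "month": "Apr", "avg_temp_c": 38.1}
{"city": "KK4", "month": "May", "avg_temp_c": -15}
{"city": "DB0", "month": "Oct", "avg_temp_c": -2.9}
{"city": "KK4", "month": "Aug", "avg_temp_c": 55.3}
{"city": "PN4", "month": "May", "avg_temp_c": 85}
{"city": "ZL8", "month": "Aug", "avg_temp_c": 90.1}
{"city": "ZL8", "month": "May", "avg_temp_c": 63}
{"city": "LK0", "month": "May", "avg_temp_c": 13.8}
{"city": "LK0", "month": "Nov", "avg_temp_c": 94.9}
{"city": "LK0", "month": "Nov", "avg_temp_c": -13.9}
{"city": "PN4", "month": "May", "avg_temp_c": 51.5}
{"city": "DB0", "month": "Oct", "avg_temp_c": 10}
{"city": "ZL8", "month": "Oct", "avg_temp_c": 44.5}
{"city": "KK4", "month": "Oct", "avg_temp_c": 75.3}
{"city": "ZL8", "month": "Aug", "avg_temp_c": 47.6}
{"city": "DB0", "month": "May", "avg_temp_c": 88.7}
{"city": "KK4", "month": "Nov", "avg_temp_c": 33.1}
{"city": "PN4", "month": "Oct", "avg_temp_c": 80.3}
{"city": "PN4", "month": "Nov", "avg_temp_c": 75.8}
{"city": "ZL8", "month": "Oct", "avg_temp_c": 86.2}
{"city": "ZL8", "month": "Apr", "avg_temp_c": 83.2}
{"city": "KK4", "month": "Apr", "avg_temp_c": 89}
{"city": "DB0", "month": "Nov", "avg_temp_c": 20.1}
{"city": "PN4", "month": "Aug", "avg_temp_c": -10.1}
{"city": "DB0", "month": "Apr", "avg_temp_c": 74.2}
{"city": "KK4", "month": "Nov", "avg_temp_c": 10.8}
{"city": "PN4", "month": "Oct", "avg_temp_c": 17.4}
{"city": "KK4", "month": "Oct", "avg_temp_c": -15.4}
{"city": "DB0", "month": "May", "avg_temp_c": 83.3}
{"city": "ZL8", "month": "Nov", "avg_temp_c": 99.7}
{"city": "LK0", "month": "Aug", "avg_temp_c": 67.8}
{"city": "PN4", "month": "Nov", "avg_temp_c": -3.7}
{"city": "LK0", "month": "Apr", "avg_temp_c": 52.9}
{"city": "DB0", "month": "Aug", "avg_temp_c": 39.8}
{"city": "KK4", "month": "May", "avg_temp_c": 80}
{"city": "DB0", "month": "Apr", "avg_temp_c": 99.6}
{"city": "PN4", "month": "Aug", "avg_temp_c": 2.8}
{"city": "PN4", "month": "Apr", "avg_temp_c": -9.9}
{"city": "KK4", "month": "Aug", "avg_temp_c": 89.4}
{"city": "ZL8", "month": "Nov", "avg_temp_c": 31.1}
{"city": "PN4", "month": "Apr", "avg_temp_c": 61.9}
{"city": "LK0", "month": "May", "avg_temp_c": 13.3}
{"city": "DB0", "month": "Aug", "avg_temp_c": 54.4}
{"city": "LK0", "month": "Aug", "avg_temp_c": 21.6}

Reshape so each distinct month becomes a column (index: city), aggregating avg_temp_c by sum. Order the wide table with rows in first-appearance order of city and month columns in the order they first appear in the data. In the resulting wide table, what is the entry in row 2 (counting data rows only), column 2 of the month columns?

With rows in first-appearance order of city, row 2 is city=LK0. month columns in first-appearance order: Apr, Oct, May, Nov, Aug; column 2 is Oct.
Long rows with city=LK0, month=Oct: 9.9 + 75.4 = 85.3.

85.3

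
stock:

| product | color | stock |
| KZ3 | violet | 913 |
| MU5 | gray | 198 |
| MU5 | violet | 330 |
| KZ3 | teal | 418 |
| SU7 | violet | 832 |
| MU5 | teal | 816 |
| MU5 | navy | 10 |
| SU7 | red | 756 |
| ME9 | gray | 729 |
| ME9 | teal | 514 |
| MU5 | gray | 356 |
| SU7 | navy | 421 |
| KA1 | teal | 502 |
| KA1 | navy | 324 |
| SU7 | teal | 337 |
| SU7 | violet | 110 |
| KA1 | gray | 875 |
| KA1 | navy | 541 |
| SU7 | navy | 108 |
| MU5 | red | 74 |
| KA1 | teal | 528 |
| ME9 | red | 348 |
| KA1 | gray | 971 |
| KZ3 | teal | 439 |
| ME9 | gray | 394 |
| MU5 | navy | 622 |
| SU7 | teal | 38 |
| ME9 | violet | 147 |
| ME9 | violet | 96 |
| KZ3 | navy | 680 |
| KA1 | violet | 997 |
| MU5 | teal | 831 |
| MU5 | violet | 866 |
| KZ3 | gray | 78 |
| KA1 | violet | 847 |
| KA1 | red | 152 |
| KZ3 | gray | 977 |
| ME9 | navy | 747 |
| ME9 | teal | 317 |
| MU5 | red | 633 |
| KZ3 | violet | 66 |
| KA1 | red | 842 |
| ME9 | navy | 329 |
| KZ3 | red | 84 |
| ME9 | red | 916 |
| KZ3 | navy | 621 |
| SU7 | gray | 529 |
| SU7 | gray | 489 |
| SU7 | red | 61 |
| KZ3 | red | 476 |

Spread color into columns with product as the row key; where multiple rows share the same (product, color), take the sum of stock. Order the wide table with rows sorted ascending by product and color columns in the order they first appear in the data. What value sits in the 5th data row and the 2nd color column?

With rows sorted ascending by product, row 5 is product=SU7. color columns in first-appearance order: violet, gray, teal, navy, red; column 2 is gray.
Long rows with product=SU7, color=gray: 529 + 489 = 1018.

1018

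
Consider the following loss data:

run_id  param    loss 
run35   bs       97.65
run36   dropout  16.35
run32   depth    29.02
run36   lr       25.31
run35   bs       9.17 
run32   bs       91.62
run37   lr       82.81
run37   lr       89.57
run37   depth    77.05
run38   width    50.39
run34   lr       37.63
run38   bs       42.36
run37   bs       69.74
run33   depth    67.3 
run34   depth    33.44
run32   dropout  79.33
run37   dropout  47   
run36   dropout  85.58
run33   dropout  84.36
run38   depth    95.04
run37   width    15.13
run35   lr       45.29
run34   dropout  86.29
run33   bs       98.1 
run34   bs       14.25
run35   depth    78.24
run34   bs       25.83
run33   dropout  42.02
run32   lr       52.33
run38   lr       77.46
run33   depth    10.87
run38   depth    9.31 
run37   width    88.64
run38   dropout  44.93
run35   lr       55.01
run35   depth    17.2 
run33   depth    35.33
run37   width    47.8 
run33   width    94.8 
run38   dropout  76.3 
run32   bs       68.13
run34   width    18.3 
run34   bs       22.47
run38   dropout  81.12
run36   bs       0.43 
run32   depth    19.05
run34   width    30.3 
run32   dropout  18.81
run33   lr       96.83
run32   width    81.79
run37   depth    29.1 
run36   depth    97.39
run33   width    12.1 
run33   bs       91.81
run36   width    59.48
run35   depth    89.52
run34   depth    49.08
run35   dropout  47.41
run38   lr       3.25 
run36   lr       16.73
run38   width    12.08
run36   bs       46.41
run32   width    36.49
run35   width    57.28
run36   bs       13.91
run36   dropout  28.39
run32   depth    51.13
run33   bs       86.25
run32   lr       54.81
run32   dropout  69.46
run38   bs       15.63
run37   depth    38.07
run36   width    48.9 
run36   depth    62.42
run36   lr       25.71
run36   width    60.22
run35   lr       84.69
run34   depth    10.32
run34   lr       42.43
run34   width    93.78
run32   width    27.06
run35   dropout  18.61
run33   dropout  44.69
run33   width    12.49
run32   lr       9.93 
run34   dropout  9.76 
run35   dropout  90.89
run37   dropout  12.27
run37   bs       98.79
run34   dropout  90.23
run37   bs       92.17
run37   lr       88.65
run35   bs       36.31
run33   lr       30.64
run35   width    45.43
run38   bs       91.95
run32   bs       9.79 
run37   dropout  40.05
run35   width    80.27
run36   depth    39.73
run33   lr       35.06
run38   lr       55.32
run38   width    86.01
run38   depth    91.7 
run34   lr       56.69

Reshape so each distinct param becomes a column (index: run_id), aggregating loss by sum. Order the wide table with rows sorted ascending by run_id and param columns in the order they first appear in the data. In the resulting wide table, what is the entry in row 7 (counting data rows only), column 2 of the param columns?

202.35

With rows sorted ascending by run_id, row 7 is run_id=run38. param columns in first-appearance order: bs, dropout, depth, lr, width; column 2 is dropout.
Long rows with run_id=run38, param=dropout: 44.93 + 76.3 + 81.12 = 202.35.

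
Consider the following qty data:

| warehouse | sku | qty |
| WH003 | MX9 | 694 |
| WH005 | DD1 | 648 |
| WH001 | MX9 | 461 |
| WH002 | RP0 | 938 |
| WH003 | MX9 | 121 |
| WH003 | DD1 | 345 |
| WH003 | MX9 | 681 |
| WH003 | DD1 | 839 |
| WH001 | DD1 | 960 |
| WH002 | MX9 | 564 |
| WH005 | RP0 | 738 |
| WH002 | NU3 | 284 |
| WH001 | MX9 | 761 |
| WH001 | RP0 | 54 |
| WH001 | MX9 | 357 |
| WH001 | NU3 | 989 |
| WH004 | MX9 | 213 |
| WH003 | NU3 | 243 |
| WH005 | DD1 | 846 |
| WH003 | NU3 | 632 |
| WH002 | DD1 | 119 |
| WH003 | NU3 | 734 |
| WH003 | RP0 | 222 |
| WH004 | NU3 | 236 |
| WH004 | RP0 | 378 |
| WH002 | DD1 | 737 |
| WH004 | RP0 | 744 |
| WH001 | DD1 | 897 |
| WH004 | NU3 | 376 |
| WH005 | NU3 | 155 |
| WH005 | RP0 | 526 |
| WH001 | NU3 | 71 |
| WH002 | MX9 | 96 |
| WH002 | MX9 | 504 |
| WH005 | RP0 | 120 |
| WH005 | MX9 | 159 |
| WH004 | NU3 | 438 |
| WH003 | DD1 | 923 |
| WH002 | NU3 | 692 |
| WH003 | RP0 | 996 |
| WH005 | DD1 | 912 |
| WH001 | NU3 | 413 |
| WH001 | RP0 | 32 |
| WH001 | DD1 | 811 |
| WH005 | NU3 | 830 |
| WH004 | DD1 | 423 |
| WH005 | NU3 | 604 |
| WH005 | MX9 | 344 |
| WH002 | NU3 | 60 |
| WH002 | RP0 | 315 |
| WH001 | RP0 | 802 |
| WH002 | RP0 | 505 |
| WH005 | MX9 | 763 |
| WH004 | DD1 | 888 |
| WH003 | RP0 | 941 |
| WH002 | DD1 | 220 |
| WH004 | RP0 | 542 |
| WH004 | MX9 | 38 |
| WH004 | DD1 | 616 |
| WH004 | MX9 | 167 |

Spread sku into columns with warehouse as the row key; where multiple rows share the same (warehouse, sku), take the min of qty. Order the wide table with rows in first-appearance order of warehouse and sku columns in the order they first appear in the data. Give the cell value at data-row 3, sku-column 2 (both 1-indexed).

With rows in first-appearance order of warehouse, row 3 is warehouse=WH001. sku columns in first-appearance order: MX9, DD1, RP0, NU3; column 2 is DD1.
Long rows with warehouse=WH001, sku=DD1: min(960, 897, 811) = 811.

811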